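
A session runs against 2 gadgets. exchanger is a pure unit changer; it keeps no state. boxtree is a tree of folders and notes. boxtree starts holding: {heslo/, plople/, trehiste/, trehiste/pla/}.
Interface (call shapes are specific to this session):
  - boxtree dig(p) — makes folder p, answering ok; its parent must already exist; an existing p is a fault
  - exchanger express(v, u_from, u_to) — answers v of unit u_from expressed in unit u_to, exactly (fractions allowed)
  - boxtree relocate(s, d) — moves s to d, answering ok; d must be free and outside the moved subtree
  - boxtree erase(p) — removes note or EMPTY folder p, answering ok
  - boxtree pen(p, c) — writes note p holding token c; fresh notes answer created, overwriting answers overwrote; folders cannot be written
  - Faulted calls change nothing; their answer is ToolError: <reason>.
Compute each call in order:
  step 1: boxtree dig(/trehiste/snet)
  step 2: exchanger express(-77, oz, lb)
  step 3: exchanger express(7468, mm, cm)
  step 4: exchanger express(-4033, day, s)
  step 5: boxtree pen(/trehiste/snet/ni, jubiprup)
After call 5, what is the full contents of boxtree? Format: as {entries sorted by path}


Answer: {heslo/, plople/, trehiste/, trehiste/pla/, trehiste/snet/, trehiste/snet/ni=jubiprup}

Derivation:
I use boxtree dig using p='/trehiste/snet', yielding ok.
Using exchanger express using v='-77', u_from='oz', u_to='lb', → -77/16.
I run exchanger express using v='7468', u_from='mm', u_to='cm', yielding 3734/5.
I run exchanger express using v='-4033', u_from='day', u_to='s', → -348451200.
I try boxtree pen using p='/trehiste/snet/ni', c='jubiprup', and observe created.


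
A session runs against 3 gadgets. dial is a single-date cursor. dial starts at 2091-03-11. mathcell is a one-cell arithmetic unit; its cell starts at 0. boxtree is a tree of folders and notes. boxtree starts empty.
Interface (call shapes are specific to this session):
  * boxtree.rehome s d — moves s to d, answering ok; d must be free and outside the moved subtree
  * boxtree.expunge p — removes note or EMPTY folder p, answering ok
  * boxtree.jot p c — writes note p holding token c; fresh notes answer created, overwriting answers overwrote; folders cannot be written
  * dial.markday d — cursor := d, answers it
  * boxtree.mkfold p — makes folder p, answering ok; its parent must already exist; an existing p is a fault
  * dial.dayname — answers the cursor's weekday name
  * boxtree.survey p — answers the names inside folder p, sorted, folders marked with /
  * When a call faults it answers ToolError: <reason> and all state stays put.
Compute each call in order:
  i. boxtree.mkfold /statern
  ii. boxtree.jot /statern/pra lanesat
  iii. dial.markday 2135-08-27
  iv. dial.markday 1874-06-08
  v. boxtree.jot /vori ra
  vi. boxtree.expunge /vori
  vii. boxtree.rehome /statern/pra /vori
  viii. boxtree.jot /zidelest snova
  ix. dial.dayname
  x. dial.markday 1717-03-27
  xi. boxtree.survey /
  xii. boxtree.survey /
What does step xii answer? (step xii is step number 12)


I invoke boxtree.mkfold using p=/statern, giving ok.
Using boxtree.jot using p=/statern/pra, c=lanesat, and see created.
Now I run dial.markday using d=2135-08-27, — result: 2135-08-27.
I invoke dial.markday using d=1874-06-08, and get 1874-06-08.
I try boxtree.jot using p=/vori, c=ra, and observe created.
Now I run boxtree.expunge using p=/vori, yielding ok.
I run boxtree.rehome using s=/statern/pra, d=/vori, giving ok.
Invoking boxtree.jot using p=/zidelest, c=snova: created.
Now I run dial.dayname(), yielding Monday.
I try dial.markday using d=1717-03-27, and see 1717-03-27.
I call boxtree.survey using p=/, yielding [statern/, vori, zidelest].
Now I run boxtree.survey using p=/, which returns [statern/, vori, zidelest].

Answer: [statern/, vori, zidelest]


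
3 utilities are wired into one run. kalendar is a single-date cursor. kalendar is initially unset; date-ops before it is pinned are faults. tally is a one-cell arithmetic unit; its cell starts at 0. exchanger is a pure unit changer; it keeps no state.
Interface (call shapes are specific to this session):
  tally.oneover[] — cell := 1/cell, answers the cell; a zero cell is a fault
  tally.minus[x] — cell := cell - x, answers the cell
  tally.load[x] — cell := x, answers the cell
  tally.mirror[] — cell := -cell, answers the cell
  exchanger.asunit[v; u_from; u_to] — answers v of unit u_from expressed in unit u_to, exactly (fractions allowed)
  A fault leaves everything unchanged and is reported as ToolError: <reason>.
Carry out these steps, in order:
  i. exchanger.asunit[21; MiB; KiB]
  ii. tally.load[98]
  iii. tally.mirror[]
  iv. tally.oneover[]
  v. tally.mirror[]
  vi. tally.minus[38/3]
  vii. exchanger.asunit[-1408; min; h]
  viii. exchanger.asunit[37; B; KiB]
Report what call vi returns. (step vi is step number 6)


Answer: -3721/294

Derivation:
I invoke exchanger.asunit using v='21', u_from='MiB', u_to='KiB', and get 21504.
Invoking tally.load using x='98': 98.
Calling tally.mirror(), and observe -98.
I invoke tally.oneover, — result: -1/98.
Calling tally.mirror(): 1/98.
I invoke tally.minus using x='38/3', and observe -3721/294.
Next I call exchanger.asunit using v='-1408', u_from='min', u_to='h', and get -352/15.
Calling exchanger.asunit using v='37', u_from='B', u_to='KiB', and see 37/1024.


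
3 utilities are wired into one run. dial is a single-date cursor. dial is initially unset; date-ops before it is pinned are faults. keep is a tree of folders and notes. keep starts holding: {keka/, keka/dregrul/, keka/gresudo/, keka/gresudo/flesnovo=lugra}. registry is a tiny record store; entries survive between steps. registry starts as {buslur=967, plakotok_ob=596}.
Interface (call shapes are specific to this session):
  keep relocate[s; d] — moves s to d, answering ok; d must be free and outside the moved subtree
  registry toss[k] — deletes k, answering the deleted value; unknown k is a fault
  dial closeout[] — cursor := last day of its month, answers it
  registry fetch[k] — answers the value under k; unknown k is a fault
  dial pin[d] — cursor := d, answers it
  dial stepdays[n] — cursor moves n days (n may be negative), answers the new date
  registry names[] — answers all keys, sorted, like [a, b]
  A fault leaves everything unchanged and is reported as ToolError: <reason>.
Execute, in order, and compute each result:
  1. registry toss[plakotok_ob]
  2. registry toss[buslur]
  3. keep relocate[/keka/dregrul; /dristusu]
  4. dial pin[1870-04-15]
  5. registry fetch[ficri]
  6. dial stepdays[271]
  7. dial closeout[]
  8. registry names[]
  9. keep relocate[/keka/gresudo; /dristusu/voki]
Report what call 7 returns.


Answer: 1871-01-31

Derivation:
$ registry toss k→plakotok_ob
[out] 596
$ registry toss k→buslur
[out] 967
$ keep relocate s→/keka/dregrul d→/dristusu
[out] ok
$ dial pin d→1870-04-15
[out] 1870-04-15
$ registry fetch k→ficri
[out] ToolError: no such key ficri
$ dial stepdays n→271
[out] 1871-01-11
$ dial closeout
[out] 1871-01-31
$ registry names
[out] []
$ keep relocate s→/keka/gresudo d→/dristusu/voki
[out] ok


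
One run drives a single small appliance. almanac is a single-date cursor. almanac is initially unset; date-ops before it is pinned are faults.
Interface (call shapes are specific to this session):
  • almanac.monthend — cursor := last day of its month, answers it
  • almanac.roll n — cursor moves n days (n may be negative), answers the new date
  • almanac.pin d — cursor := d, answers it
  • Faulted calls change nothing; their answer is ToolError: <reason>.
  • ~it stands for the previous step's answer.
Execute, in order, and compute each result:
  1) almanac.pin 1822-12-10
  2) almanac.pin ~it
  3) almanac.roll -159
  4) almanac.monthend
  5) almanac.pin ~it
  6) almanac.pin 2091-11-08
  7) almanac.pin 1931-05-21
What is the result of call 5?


Answer: 1822-07-31

Derivation:
Act: almanac.pin[d: 1822-12-10]
Obs: 1822-12-10
Act: almanac.pin[d: ~it]
Obs: 1822-12-10
Act: almanac.roll[n: -159]
Obs: 1822-07-04
Act: almanac.monthend[]
Obs: 1822-07-31
Act: almanac.pin[d: ~it]
Obs: 1822-07-31
Act: almanac.pin[d: 2091-11-08]
Obs: 2091-11-08
Act: almanac.pin[d: 1931-05-21]
Obs: 1931-05-21


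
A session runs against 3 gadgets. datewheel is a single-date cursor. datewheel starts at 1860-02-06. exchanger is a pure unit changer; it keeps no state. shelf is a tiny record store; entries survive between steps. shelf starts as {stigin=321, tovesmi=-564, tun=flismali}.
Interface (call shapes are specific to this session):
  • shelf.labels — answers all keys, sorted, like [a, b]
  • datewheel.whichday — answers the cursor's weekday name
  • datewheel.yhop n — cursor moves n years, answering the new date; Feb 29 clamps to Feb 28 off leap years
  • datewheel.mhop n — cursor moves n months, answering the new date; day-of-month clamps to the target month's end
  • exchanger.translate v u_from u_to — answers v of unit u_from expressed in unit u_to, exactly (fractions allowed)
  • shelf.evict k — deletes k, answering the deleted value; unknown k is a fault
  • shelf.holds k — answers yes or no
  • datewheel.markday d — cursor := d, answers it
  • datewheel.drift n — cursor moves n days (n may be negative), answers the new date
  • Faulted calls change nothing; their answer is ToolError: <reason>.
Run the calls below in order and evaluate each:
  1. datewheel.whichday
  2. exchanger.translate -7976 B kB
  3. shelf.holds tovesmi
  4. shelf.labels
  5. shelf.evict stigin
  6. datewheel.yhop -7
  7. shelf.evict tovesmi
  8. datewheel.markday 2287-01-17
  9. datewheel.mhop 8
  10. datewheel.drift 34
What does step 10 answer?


! 1. datewheel.whichday() -> Monday
! 2. exchanger.translate(v=-7976, u_from=B, u_to=kB) -> -997/125
! 3. shelf.holds(k=tovesmi) -> yes
! 4. shelf.labels() -> [stigin, tovesmi, tun]
! 5. shelf.evict(k=stigin) -> 321
! 6. datewheel.yhop(n=-7) -> 1853-02-06
! 7. shelf.evict(k=tovesmi) -> -564
! 8. datewheel.markday(d=2287-01-17) -> 2287-01-17
! 9. datewheel.mhop(n=8) -> 2287-09-17
! 10. datewheel.drift(n=34) -> 2287-10-21

Answer: 2287-10-21


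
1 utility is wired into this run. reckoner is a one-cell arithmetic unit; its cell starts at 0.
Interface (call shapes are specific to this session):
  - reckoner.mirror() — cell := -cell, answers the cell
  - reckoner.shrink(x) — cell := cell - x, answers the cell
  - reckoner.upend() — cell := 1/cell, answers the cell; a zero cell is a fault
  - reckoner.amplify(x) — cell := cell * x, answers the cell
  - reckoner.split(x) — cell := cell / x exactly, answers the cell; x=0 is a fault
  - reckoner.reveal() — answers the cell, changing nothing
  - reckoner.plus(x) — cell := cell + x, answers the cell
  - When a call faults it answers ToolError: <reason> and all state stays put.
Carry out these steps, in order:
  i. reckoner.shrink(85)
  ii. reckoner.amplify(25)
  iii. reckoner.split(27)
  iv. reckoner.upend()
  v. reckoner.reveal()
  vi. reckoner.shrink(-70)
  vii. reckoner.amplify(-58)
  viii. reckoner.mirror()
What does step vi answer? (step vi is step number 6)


>> shrink(85)
<< -85
>> amplify(25)
<< -2125
>> split(27)
<< -2125/27
>> upend()
<< -27/2125
>> reveal()
<< -27/2125
>> shrink(-70)
<< 148723/2125
>> amplify(-58)
<< -8625934/2125
>> mirror()
<< 8625934/2125

Answer: 148723/2125


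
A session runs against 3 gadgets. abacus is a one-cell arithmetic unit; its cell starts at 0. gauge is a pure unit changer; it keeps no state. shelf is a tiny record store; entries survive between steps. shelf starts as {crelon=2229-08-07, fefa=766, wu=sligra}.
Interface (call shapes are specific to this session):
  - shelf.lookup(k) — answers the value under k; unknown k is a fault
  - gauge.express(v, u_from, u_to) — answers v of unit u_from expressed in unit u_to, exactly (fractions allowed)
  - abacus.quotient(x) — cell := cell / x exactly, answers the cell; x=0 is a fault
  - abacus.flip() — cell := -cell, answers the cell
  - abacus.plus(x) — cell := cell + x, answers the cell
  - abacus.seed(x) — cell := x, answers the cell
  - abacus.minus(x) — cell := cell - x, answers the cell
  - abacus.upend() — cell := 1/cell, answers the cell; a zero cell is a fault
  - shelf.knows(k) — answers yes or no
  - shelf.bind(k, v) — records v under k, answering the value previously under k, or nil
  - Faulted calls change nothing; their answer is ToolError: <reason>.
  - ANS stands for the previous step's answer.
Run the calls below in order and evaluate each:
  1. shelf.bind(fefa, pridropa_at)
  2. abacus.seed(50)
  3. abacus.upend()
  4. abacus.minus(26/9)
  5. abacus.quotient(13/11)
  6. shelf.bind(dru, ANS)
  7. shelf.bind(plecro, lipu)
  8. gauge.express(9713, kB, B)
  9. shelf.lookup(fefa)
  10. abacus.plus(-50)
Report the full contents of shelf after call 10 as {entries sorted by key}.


Answer: {crelon=2229-08-07, dru=-14201/5850, fefa=pridropa_at, plecro=lipu, wu=sligra}

Derivation:
% bind k=fefa v=pridropa_at
  766
% seed x=50
  50
% upend
  1/50
% minus x=26/9
  -1291/450
% quotient x=13/11
  -14201/5850
% bind k=dru v=ANS
  nil
% bind k=plecro v=lipu
  nil
% express v=9713 u_from=kB u_to=B
  9713000
% lookup k=fefa
  pridropa_at
% plus x=-50
  -306701/5850


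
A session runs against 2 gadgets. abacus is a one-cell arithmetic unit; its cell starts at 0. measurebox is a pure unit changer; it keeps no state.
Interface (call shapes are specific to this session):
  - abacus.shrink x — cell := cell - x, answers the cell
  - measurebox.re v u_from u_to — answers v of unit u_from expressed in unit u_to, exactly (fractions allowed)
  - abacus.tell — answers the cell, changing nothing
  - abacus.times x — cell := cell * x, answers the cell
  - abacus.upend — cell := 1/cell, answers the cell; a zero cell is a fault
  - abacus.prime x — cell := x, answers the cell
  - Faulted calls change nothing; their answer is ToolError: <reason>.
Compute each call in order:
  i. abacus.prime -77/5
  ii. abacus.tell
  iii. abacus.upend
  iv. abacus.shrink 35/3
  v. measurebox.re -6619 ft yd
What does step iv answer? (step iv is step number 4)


Answer: -2710/231

Derivation:
[in] abacus.prime x→-77/5
[out] -77/5
[in] abacus.tell
[out] -77/5
[in] abacus.upend
[out] -5/77
[in] abacus.shrink x→35/3
[out] -2710/231
[in] measurebox.re v→-6619 u_from→ft u_to→yd
[out] -6619/3


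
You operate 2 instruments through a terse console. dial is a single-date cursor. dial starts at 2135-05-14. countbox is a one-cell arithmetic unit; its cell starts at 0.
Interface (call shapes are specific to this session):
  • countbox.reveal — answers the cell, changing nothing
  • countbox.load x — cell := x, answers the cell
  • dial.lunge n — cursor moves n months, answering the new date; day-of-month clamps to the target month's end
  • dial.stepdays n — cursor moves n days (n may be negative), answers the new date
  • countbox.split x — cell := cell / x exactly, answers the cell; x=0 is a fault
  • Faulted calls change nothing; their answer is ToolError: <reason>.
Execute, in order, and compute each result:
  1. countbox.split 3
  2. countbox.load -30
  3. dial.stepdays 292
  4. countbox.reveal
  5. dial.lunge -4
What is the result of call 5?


% countbox.split x→3
  0
% countbox.load x→-30
  -30
% dial.stepdays n→292
  2136-03-01
% countbox.reveal
  -30
% dial.lunge n→-4
  2135-11-01

Answer: 2135-11-01


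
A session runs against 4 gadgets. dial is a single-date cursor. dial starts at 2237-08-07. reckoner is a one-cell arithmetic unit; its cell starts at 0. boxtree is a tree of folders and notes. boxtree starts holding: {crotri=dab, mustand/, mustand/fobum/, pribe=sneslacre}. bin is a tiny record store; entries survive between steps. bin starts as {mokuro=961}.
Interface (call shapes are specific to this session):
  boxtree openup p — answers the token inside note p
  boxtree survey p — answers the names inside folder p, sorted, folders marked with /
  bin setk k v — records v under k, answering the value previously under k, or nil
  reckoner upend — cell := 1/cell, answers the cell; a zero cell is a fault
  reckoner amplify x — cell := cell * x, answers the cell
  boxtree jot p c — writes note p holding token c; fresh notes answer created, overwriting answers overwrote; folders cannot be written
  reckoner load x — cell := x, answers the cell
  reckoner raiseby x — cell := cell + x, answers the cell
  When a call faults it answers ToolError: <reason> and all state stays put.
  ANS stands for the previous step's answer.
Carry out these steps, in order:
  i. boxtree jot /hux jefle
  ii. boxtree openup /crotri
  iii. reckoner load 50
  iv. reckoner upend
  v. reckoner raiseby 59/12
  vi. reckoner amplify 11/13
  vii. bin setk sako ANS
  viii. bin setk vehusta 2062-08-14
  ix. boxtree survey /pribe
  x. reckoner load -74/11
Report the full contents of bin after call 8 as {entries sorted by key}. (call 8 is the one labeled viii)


Answer: {mokuro=961, sako=16291/3900, vehusta=2062-08-14}

Derivation:
→ boxtree jot(/hux, jefle)
← created
→ boxtree openup(/crotri)
← dab
→ reckoner load(50)
← 50
→ reckoner upend()
← 1/50
→ reckoner raiseby(59/12)
← 1481/300
→ reckoner amplify(11/13)
← 16291/3900
→ bin setk(sako, ANS)
← nil
→ bin setk(vehusta, 2062-08-14)
← nil
→ boxtree survey(/pribe)
← ToolError: not a directory
→ reckoner load(-74/11)
← -74/11


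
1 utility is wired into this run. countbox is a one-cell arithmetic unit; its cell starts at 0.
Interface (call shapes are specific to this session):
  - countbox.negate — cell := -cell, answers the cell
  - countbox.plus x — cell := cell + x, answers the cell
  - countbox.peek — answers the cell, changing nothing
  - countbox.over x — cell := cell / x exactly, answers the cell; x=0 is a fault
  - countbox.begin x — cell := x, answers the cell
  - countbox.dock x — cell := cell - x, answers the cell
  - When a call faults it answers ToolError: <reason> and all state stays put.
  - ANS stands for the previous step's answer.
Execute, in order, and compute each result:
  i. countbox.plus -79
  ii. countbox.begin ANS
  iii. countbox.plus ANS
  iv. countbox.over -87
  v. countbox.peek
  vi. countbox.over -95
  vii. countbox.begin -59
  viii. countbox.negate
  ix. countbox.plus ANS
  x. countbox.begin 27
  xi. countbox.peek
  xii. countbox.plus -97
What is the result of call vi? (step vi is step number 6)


% 1. countbox.plus(x: -79) => -79
% 2. countbox.begin(x: ANS) => -79
% 3. countbox.plus(x: ANS) => -158
% 4. countbox.over(x: -87) => 158/87
% 5. countbox.peek() => 158/87
% 6. countbox.over(x: -95) => -158/8265
% 7. countbox.begin(x: -59) => -59
% 8. countbox.negate() => 59
% 9. countbox.plus(x: ANS) => 118
% 10. countbox.begin(x: 27) => 27
% 11. countbox.peek() => 27
% 12. countbox.plus(x: -97) => -70

Answer: -158/8265


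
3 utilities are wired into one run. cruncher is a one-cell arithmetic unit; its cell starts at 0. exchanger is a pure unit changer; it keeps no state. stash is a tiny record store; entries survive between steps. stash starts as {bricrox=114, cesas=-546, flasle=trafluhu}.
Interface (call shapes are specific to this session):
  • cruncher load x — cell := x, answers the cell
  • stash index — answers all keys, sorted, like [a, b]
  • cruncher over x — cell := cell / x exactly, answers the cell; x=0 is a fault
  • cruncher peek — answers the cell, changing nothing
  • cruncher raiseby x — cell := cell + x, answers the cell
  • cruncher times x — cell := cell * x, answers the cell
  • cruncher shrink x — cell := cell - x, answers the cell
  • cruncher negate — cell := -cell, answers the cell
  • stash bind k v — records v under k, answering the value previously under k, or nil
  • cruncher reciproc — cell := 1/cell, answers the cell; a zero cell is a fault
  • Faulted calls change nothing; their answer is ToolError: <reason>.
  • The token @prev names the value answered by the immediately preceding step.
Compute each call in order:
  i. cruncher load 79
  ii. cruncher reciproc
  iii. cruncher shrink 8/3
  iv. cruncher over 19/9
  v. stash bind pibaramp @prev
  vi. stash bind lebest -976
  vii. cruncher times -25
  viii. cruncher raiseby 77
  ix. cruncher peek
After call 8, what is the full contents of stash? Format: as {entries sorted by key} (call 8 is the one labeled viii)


Answer: {bricrox=114, cesas=-546, flasle=trafluhu, lebest=-976, pibaramp=-1887/1501}

Derivation:
! cruncher load(x: 79) => 79
! cruncher reciproc() => 1/79
! cruncher shrink(x: 8/3) => -629/237
! cruncher over(x: 19/9) => -1887/1501
! stash bind(k: pibaramp, v: @prev) => nil
! stash bind(k: lebest, v: -976) => nil
! cruncher times(x: -25) => 47175/1501
! cruncher raiseby(x: 77) => 162752/1501
! cruncher peek() => 162752/1501


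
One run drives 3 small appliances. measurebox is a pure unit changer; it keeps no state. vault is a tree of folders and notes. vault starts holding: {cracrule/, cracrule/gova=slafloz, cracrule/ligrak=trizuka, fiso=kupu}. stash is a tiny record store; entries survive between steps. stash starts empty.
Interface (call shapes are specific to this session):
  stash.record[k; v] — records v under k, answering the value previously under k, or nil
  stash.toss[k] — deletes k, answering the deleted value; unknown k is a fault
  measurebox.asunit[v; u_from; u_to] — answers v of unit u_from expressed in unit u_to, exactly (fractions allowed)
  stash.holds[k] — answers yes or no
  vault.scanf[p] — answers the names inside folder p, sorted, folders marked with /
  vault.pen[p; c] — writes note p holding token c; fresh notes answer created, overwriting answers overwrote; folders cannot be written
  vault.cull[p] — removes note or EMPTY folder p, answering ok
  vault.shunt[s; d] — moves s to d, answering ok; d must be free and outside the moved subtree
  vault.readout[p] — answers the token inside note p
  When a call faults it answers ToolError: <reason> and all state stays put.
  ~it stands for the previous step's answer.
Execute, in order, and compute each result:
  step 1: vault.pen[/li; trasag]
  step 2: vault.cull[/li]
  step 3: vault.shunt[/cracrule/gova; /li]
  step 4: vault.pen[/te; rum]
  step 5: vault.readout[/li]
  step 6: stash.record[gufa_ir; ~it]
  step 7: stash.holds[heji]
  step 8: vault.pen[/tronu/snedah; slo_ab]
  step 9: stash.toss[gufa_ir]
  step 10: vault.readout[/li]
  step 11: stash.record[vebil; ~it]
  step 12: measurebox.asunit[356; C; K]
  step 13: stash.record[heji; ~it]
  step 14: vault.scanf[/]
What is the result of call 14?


Answer: [cracrule/, fiso, li, te]

Derivation:
·→ vault.pen(/li, trasag)
·← created
·→ vault.cull(/li)
·← ok
·→ vault.shunt(/cracrule/gova, /li)
·← ok
·→ vault.pen(/te, rum)
·← created
·→ vault.readout(/li)
·← slafloz
·→ stash.record(gufa_ir, ~it)
·← nil
·→ stash.holds(heji)
·← no
·→ vault.pen(/tronu/snedah, slo_ab)
·← ToolError: no parent
·→ stash.toss(gufa_ir)
·← slafloz
·→ vault.readout(/li)
·← slafloz
·→ stash.record(vebil, ~it)
·← nil
·→ measurebox.asunit(356, C, K)
·← 12583/20
·→ stash.record(heji, ~it)
·← nil
·→ vault.scanf(/)
·← [cracrule/, fiso, li, te]


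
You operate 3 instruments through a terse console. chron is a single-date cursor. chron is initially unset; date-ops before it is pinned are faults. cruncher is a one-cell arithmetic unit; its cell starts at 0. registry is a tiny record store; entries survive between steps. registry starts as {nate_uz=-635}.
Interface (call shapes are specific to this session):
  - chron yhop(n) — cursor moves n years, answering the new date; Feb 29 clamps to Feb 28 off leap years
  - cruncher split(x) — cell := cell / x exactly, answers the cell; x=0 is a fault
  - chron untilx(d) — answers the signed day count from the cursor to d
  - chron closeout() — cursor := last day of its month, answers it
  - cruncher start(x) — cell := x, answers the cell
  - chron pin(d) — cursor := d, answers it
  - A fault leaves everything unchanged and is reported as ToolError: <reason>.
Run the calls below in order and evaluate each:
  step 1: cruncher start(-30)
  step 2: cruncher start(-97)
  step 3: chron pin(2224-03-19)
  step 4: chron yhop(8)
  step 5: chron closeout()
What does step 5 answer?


I use cruncher start using x=-30, giving -30.
I use cruncher start using x=-97, and see -97.
Calling chron pin using d=2224-03-19, yielding 2224-03-19.
Now I run chron yhop using n=8, yielding 2232-03-19.
Using chron closeout(), which returns 2232-03-31.

Answer: 2232-03-31


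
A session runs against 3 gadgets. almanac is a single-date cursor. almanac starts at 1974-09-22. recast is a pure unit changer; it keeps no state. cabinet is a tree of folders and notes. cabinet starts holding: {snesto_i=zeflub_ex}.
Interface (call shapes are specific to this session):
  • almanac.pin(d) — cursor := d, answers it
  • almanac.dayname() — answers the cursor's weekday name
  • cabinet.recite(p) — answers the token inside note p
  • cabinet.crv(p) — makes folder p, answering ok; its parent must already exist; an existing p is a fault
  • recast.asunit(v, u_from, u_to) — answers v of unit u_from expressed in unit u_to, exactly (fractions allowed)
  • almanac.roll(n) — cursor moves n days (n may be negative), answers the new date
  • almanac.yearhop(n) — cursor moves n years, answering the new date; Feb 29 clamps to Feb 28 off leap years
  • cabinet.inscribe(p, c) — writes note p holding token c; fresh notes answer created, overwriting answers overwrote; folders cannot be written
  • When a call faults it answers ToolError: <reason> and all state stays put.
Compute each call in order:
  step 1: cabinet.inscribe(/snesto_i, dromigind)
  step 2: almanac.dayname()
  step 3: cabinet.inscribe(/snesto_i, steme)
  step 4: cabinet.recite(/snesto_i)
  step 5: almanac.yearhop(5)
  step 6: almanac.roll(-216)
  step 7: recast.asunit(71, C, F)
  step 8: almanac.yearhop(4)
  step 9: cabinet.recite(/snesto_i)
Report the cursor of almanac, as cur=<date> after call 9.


Answer: cur=1983-02-18

Derivation:
> cabinet.inscribe p='/snesto_i' c='dromigind'
:: overwrote
> almanac.dayname
:: Sunday
> cabinet.inscribe p='/snesto_i' c='steme'
:: overwrote
> cabinet.recite p='/snesto_i'
:: steme
> almanac.yearhop n='5'
:: 1979-09-22
> almanac.roll n='-216'
:: 1979-02-18
> recast.asunit v='71' u_from='C' u_to='F'
:: 799/5
> almanac.yearhop n='4'
:: 1983-02-18
> cabinet.recite p='/snesto_i'
:: steme


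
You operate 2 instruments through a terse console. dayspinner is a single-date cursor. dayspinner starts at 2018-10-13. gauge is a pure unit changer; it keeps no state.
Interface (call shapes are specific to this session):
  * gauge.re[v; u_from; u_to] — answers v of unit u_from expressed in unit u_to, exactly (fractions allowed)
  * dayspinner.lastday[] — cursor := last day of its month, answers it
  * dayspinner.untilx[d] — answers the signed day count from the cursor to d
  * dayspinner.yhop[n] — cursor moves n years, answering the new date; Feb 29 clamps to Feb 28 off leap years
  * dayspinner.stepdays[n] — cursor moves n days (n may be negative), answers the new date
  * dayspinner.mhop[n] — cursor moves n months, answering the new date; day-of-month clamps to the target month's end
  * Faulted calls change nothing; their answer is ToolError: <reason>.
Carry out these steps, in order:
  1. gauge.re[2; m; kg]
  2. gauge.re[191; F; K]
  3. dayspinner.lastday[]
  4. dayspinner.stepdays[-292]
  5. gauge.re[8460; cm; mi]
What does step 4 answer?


Answer: 2018-01-12

Derivation:
·→ gauge.re(2, m, kg)
·← ToolError: incompatible units
·→ gauge.re(191, F, K)
·← 21689/60
·→ dayspinner.lastday()
·← 2018-10-31
·→ dayspinner.stepdays(-292)
·← 2018-01-12
·→ gauge.re(8460, cm, mi)
·← 1175/22352


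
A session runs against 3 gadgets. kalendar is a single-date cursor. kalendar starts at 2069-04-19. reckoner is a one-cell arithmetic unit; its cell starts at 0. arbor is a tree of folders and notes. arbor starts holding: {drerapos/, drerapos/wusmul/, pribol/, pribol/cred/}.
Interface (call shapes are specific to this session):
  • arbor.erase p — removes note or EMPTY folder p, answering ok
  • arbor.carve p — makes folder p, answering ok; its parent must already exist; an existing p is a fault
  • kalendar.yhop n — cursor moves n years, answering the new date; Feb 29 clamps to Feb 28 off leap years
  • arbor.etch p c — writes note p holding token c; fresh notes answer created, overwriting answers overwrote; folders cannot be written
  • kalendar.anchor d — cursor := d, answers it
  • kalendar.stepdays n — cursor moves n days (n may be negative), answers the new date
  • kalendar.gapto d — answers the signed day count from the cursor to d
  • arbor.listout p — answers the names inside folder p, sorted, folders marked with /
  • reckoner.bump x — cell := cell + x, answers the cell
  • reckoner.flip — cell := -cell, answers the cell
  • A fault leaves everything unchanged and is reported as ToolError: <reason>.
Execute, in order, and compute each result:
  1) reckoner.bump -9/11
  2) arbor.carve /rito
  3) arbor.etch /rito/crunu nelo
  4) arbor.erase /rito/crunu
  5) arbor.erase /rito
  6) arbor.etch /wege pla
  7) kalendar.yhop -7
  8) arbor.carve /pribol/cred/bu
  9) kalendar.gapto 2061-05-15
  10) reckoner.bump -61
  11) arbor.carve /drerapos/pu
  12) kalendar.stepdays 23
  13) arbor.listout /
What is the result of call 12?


% reckoner.bump(-9/11) ~> -9/11
% arbor.carve(/rito) ~> ok
% arbor.etch(/rito/crunu, nelo) ~> created
% arbor.erase(/rito/crunu) ~> ok
% arbor.erase(/rito) ~> ok
% arbor.etch(/wege, pla) ~> created
% kalendar.yhop(-7) ~> 2062-04-19
% arbor.carve(/pribol/cred/bu) ~> ok
% kalendar.gapto(2061-05-15) ~> -339
% reckoner.bump(-61) ~> -680/11
% arbor.carve(/drerapos/pu) ~> ok
% kalendar.stepdays(23) ~> 2062-05-12
% arbor.listout(/) ~> [drerapos/, pribol/, wege]

Answer: 2062-05-12


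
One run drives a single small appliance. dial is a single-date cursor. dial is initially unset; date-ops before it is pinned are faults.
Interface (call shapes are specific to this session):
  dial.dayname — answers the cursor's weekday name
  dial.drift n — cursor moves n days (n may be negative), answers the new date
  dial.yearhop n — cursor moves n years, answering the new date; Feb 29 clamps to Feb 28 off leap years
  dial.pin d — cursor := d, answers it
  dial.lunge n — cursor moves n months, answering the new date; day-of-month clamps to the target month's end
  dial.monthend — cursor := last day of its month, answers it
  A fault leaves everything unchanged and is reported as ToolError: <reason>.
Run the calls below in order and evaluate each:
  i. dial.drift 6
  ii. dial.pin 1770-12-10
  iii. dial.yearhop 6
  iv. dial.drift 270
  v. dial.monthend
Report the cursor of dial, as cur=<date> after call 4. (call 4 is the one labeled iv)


$ dial.drift n: 6
= ToolError: no date set
$ dial.pin d: 1770-12-10
= 1770-12-10
$ dial.yearhop n: 6
= 1776-12-10
$ dial.drift n: 270
= 1777-09-06
$ dial.monthend
= 1777-09-30

Answer: cur=1777-09-06


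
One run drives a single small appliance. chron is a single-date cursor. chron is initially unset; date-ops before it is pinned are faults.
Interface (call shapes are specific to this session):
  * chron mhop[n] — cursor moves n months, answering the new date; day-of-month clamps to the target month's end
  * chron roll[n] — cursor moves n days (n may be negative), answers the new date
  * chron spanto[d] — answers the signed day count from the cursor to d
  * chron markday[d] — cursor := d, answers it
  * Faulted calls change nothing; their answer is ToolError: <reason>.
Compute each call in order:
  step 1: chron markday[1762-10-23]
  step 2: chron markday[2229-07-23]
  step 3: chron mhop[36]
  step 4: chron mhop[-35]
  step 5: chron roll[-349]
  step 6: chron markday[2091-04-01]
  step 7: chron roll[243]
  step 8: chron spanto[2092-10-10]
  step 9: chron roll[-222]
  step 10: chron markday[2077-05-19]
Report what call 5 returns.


Now I run chron markday using d=1762-10-23: 1762-10-23.
I invoke chron markday using d=2229-07-23, which returns 2229-07-23.
I invoke chron mhop using n=36, giving 2232-07-23.
I invoke chron mhop using n=-35, giving 2229-08-23.
Calling chron roll using n=-349, which returns 2228-09-08.
Calling chron markday using d=2091-04-01, and observe 2091-04-01.
I try chron roll using n=243, and see 2091-11-30.
Next I call chron spanto using d=2092-10-10, and see 315.
Next I call chron roll using n=-222, which returns 2091-04-22.
I invoke chron markday using d=2077-05-19, which returns 2077-05-19.

Answer: 2228-09-08


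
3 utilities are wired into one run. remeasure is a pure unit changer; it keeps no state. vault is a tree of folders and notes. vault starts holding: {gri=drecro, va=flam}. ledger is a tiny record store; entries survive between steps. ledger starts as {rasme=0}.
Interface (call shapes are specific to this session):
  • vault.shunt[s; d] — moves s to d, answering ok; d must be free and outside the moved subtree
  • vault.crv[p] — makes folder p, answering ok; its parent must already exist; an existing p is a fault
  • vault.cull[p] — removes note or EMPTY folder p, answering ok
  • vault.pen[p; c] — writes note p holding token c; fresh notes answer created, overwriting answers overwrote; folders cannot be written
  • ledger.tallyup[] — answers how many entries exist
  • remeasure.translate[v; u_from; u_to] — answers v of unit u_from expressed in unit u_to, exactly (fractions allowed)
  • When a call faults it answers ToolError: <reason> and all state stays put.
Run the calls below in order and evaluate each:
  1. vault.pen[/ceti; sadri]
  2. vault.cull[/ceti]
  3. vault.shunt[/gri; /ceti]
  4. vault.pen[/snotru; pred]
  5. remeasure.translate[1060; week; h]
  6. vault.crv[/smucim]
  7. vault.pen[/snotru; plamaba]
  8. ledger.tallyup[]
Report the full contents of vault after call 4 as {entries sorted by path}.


Answer: {ceti=drecro, snotru=pred, va=flam}

Derivation:
% pen p: /ceti c: sadri
[out] created
% cull p: /ceti
[out] ok
% shunt s: /gri d: /ceti
[out] ok
% pen p: /snotru c: pred
[out] created
% translate v: 1060 u_from: week u_to: h
[out] 178080
% crv p: /smucim
[out] ok
% pen p: /snotru c: plamaba
[out] overwrote
% tallyup
[out] 1


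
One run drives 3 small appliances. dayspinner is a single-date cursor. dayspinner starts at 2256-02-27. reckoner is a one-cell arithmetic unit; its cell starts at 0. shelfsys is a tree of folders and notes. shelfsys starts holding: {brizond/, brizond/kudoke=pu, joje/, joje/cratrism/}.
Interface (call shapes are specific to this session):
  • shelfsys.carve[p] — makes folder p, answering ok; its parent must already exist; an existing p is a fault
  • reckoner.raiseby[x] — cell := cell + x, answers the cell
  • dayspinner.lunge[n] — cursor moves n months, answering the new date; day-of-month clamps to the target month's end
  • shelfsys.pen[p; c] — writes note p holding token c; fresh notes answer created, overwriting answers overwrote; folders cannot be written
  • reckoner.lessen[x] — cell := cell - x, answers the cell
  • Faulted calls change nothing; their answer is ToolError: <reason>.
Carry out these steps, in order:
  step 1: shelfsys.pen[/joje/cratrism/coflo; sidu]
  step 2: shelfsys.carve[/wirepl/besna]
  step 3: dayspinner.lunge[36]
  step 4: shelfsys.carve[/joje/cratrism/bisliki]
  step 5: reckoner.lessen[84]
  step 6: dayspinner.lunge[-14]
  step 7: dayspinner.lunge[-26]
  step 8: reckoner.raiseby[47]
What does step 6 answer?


Answer: 2257-12-27

Derivation:
==> shelfsys.pen(p→/joje/cratrism/coflo, c→sidu)
<== created
==> shelfsys.carve(p→/wirepl/besna)
<== ToolError: no parent
==> dayspinner.lunge(n→36)
<== 2259-02-27
==> shelfsys.carve(p→/joje/cratrism/bisliki)
<== ok
==> reckoner.lessen(x→84)
<== -84
==> dayspinner.lunge(n→-14)
<== 2257-12-27
==> dayspinner.lunge(n→-26)
<== 2255-10-27
==> reckoner.raiseby(x→47)
<== -37


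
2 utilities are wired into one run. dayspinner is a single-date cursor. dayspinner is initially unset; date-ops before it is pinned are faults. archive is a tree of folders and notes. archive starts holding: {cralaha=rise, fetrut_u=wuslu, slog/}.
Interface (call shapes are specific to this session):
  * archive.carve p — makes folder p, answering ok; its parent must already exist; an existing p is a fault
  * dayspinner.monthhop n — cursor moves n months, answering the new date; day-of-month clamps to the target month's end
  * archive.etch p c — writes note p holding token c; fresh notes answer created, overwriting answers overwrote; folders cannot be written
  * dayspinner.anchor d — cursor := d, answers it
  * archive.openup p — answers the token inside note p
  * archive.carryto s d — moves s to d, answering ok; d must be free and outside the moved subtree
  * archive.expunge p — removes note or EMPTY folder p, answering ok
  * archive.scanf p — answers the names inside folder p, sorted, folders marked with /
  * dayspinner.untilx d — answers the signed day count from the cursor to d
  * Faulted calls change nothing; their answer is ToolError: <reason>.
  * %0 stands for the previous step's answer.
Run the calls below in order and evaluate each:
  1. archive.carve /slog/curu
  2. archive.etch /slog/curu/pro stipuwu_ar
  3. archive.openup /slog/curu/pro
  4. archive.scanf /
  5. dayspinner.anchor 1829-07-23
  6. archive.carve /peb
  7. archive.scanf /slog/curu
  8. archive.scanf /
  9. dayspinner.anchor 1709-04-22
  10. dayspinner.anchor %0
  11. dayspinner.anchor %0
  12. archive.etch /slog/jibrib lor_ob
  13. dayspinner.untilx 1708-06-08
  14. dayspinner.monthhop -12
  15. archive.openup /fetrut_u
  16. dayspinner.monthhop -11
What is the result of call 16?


Answer: 1707-05-22

Derivation:
Next I call archive.carve using p: /slog/curu, and get ok.
Calling archive.etch using p: /slog/curu/pro, c: stipuwu_ar, and see created.
I invoke archive.openup using p: /slog/curu/pro, and see stipuwu_ar.
Invoking archive.scanf using p: /, and get [cralaha, fetrut_u, slog/].
Calling dayspinner.anchor using d: 1829-07-23, giving 1829-07-23.
I call archive.carve using p: /peb, and get ok.
I use archive.scanf using p: /slog/curu, giving [pro].
I run archive.scanf using p: /, → [cralaha, fetrut_u, peb/, slog/].
I run dayspinner.anchor using d: 1709-04-22, — result: 1709-04-22.
I run dayspinner.anchor using d: %0, and see 1709-04-22.
I call dayspinner.anchor using d: %0, which returns 1709-04-22.
I run archive.etch using p: /slog/jibrib, c: lor_ob, and observe created.
Invoking dayspinner.untilx using d: 1708-06-08, and see -318.
I invoke dayspinner.monthhop using n: -12, and see 1708-04-22.
Calling archive.openup using p: /fetrut_u, and see wuslu.
Then dayspinner.monthhop using n: -11, → 1707-05-22.


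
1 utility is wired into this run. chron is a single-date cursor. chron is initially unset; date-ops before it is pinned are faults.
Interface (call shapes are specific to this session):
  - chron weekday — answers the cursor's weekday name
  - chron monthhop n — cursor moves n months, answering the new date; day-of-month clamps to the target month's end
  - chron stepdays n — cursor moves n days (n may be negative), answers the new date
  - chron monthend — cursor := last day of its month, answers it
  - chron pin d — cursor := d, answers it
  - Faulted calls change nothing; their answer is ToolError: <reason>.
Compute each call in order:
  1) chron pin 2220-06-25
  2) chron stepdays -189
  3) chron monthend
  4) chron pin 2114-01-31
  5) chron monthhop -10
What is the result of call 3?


Answer: 2219-12-31

Derivation:
-> chron pin(d: 2220-06-25)
<- 2220-06-25
-> chron stepdays(n: -189)
<- 2219-12-19
-> chron monthend()
<- 2219-12-31
-> chron pin(d: 2114-01-31)
<- 2114-01-31
-> chron monthhop(n: -10)
<- 2113-03-31


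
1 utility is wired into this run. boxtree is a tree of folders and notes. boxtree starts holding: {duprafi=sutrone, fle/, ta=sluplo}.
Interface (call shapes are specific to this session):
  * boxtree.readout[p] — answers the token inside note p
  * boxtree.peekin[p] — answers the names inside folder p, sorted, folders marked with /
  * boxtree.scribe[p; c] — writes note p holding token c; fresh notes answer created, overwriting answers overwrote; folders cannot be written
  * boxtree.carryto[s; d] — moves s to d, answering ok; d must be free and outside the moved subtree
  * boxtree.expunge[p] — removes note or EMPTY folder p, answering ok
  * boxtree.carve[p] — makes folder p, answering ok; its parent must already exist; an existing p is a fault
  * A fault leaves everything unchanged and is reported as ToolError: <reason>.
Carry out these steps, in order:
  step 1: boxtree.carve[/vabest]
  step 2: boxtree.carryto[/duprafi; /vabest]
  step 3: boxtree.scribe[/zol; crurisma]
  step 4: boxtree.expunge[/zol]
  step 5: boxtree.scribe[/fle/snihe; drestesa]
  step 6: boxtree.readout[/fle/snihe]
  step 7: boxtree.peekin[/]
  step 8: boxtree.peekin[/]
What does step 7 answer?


Answer: [duprafi, fle/, ta, vabest/]

Derivation:
~$ carve p→/vabest
:: ok
~$ carryto s→/duprafi d→/vabest
:: ToolError: exists
~$ scribe p→/zol c→crurisma
:: created
~$ expunge p→/zol
:: ok
~$ scribe p→/fle/snihe c→drestesa
:: created
~$ readout p→/fle/snihe
:: drestesa
~$ peekin p→/
:: [duprafi, fle/, ta, vabest/]
~$ peekin p→/
:: [duprafi, fle/, ta, vabest/]
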